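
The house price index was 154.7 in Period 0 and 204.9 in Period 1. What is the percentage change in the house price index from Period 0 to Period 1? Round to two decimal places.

32.45%

Change = (204.9 − 154.7) / 154.7 × 100
       = 50.2 / 154.7 × 100 = 32.4499%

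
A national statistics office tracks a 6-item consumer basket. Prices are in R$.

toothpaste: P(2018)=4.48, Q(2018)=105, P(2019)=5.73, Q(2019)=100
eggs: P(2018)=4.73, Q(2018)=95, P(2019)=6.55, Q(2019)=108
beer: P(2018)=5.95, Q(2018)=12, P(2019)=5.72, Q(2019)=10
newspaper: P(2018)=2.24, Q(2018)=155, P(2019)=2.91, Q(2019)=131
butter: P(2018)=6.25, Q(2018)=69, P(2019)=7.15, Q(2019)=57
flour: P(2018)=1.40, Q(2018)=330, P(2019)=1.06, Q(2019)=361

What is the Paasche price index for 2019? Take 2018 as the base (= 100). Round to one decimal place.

115.4

Paasche price index uses current-period quantities as weights.
ΣP(2019)·Q(2019) = 5.73×100 + 6.55×108 + 5.72×10 + 2.91×131 + 7.15×57 + 1.06×361 = 573 + 707.4 + 57.2 + 381.21 + 407.55 + 382.66 = 2509.02
ΣP(2018)·Q(2019) = 4.48×100 + 4.73×108 + 5.95×10 + 2.24×131 + 6.25×57 + 1.40×361 = 448 + 510.84 + 59.5 + 293.44 + 356.25 + 505.4 = 2173.43
Index = 2509.02 / 2173.43 × 100 = 115.4406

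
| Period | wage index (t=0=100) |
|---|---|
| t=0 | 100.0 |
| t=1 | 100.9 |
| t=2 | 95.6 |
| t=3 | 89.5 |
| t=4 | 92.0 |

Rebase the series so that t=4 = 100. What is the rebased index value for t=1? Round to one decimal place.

Rebased(t=1) = 100.9 / 92.0 × 100 = 109.6739

109.7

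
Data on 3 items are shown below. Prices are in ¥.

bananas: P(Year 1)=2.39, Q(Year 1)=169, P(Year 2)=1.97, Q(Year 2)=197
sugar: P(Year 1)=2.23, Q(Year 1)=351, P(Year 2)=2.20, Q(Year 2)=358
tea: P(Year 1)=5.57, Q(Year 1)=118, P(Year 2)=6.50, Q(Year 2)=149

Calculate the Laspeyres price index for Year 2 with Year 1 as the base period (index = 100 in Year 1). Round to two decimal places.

Laspeyres price index uses base-period quantities as weights.
ΣP(Year 2)·Q(Year 1) = 1.97×169 + 2.20×351 + 6.50×118 = 332.93 + 772.2 + 767 = 1872.13
ΣP(Year 1)·Q(Year 1) = 2.39×169 + 2.23×351 + 5.57×118 = 403.91 + 782.73 + 657.26 = 1843.9
Index = 1872.13 / 1843.9 × 100 = 101.5310

101.53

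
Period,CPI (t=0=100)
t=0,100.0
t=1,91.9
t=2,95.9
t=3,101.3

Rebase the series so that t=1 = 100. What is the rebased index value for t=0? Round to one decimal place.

108.8

Rebased(t=0) = 100.0 / 91.9 × 100 = 108.8139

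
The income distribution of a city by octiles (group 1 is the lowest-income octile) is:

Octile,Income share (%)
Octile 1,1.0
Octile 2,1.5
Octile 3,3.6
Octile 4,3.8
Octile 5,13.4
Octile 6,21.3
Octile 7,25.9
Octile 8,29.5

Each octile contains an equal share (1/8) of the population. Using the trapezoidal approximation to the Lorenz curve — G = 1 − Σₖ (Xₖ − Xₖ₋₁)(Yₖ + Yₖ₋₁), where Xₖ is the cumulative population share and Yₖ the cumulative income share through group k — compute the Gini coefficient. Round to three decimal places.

Cumulative income shares Yₖ: 0.0100, 0.0250, 0.0610, 0.0990, 0.2330, 0.4460, 0.7050, 1.0000
Σ (Xₖ−Xₖ₋₁)(Yₖ+Yₖ₋₁) = (1/8)(0.0100+0.0000) + (1/8)(0.0250+0.0100) + (1/8)(0.0610+0.0250) + (1/8)(0.0990+0.0610) + (1/8)(0.2330+0.0990) + (1/8)(0.4460+0.2330) + (1/8)(0.7050+0.4460) + (1/8)(1.0000+0.7050)
  = 0.0013 + 0.0044 + 0.0108 + 0.0200 + 0.0415 + 0.0849 + 0.1439 + 0.2131 = 0.5198
G = 1 − 0.5198 = 0.4802

0.480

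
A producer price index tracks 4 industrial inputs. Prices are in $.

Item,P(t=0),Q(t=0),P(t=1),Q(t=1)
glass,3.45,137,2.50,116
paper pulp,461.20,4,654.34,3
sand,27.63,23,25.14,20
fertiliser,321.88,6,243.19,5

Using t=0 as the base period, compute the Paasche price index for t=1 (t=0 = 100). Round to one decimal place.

100.7

Paasche price index uses current-period quantities as weights.
ΣP(t=1)·Q(t=1) = 2.50×116 + 654.34×3 + 25.14×20 + 243.19×5 = 290 + 1963.02 + 502.8 + 1215.95 = 3971.77
ΣP(t=0)·Q(t=1) = 3.45×116 + 461.20×3 + 27.63×20 + 321.88×5 = 400.2 + 1383.6 + 552.6 + 1609.4 = 3945.8
Index = 3971.77 / 3945.8 × 100 = 100.6582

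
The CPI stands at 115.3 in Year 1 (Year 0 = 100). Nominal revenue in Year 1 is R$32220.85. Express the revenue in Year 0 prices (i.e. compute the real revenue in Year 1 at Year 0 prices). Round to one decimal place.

27945.2

Real = Nominal ÷ (Index/100) = 32220.85 ÷ (115.3/100)
     = 32220.85 ÷ 1.153 = 27945.2298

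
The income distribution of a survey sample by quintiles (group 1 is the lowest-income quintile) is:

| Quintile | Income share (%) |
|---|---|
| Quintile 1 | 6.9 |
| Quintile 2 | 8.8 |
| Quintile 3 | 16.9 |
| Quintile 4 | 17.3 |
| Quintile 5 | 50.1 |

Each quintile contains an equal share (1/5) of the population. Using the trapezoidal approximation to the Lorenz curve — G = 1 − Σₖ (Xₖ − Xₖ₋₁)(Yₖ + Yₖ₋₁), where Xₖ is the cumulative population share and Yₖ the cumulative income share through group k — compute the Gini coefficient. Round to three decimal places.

Cumulative income shares Yₖ: 0.0690, 0.1570, 0.3260, 0.4990, 1.0000
Σ (Xₖ−Xₖ₋₁)(Yₖ+Yₖ₋₁) = (1/5)(0.0690+0.0000) + (1/5)(0.1570+0.0690) + (1/5)(0.3260+0.1570) + (1/5)(0.4990+0.3260) + (1/5)(1.0000+0.4990)
  = 0.0138 + 0.0452 + 0.0966 + 0.1650 + 0.2998 = 0.6204
G = 1 − 0.6204 = 0.3796

0.380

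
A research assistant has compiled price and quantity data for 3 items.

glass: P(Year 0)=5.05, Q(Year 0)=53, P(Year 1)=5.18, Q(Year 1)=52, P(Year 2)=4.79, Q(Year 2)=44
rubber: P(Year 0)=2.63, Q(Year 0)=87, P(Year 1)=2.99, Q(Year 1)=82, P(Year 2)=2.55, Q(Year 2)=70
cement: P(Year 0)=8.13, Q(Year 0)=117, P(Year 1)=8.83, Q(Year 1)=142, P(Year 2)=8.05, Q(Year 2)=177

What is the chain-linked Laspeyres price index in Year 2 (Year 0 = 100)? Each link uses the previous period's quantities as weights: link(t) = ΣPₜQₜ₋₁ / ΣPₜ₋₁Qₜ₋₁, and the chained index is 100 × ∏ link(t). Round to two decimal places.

98.06

Link Year 0→Year 1:
ΣP(Year 1)Q(Year 0) = 5.18×53 + 2.99×87 + 8.83×117 = 274.54 + 260.13 + 1033.11 = 1567.78
ΣP(Year 0)Q(Year 0) = 5.05×53 + 2.63×87 + 8.13×117 = 267.65 + 228.81 + 951.21 = 1447.67
link = 1567.78/1447.67 = 1.082968
Link Year 1→Year 2:
ΣP(Year 2)Q(Year 1) = 4.79×52 + 2.55×82 + 8.05×142 = 249.08 + 209.1 + 1143.1 = 1601.28
ΣP(Year 1)Q(Year 1) = 5.18×52 + 2.99×82 + 8.83×142 = 269.36 + 245.18 + 1253.86 = 1768.4
link = 1601.28/1768.4 = 0.905496
Chained index = 100 × 1.082968 × 0.905496 = 98.0624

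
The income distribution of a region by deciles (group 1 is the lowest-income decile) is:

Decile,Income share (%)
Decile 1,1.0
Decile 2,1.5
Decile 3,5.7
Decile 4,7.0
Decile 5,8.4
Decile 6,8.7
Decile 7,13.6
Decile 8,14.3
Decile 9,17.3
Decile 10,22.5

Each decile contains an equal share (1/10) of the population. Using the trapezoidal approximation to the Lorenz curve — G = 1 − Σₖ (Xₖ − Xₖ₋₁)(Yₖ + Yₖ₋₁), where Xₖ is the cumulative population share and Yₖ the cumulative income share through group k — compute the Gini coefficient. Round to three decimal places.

Cumulative income shares Yₖ: 0.0100, 0.0250, 0.0820, 0.1520, 0.2360, 0.3230, 0.4590, 0.6020, 0.7750, 1.0000
Σ (Xₖ−Xₖ₋₁)(Yₖ+Yₖ₋₁) = (1/10)(0.0100+0.0000) + (1/10)(0.0250+0.0100) + (1/10)(0.0820+0.0250) + (1/10)(0.1520+0.0820) + (1/10)(0.2360+0.1520) + (1/10)(0.3230+0.2360) + (1/10)(0.4590+0.3230) + (1/10)(0.6020+0.4590) + (1/10)(0.7750+0.6020) + (1/10)(1.0000+0.7750)
  = 0.0010 + 0.0035 + 0.0107 + 0.0234 + 0.0388 + 0.0559 + 0.0782 + 0.1061 + 0.1377 + 0.1775 = 0.6328
G = 1 − 0.6328 = 0.3672

0.367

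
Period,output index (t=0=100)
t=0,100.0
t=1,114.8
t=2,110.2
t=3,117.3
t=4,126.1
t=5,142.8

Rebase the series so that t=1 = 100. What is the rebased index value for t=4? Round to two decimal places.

Rebased(t=4) = 126.1 / 114.8 × 100 = 109.8432

109.84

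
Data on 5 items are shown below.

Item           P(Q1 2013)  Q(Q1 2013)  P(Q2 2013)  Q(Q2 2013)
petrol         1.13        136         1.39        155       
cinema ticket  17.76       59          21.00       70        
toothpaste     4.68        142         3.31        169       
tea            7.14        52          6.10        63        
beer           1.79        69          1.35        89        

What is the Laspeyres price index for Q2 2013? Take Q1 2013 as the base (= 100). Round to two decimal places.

97.78

Laspeyres price index uses base-period quantities as weights.
ΣP(Q2 2013)·Q(Q1 2013) = 1.39×136 + 21.00×59 + 3.31×142 + 6.10×52 + 1.35×69 = 189.04 + 1239 + 470.02 + 317.2 + 93.15 = 2308.41
ΣP(Q1 2013)·Q(Q1 2013) = 1.13×136 + 17.76×59 + 4.68×142 + 7.14×52 + 1.79×69 = 153.68 + 1047.84 + 664.56 + 371.28 + 123.51 = 2360.87
Index = 2308.41 / 2360.87 × 100 = 97.7779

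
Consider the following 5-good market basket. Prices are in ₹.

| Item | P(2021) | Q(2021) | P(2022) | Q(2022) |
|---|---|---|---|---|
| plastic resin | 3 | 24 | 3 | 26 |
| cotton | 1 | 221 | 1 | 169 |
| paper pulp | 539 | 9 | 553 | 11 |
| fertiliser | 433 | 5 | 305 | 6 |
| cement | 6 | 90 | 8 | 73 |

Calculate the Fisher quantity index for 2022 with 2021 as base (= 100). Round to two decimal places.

Laspeyres component (base-period weights):
ΣP(2021)Q(2022) = 3×26 + 1×169 + 539×11 + 433×6 + 6×73 = 78 + 169 + 5929 + 2598 + 438 = 9212
ΣP(2021)Q(2021) = 3×24 + 1×221 + 539×9 + 433×5 + 6×90 = 72 + 221 + 4851 + 2165 + 540 = 7849
L = 9212 / 7849 × 100 = 117.3653
Paasche component (current-period weights):
ΣP(2022)Q(2022) = 3×26 + 1×169 + 553×11 + 305×6 + 8×73 = 78 + 169 + 6083 + 1830 + 584 = 8744
ΣP(2022)Q(2021) = 3×24 + 1×221 + 553×9 + 305×5 + 8×90 = 72 + 221 + 4977 + 1525 + 720 = 7515
P = 8744 / 7515 × 100 = 116.3540
Fisher = √(L × P) = √(117.3653 × 116.3540) = 116.8585

116.86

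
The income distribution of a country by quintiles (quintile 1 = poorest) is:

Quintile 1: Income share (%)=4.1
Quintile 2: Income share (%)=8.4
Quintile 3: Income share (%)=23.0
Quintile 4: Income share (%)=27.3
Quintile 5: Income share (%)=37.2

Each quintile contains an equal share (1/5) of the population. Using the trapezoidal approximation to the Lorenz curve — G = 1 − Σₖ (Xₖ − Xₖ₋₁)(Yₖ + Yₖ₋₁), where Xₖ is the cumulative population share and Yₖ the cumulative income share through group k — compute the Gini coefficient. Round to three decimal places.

Cumulative income shares Yₖ: 0.0410, 0.1250, 0.3550, 0.6280, 1.0000
Σ (Xₖ−Xₖ₋₁)(Yₖ+Yₖ₋₁) = (1/5)(0.0410+0.0000) + (1/5)(0.1250+0.0410) + (1/5)(0.3550+0.1250) + (1/5)(0.6280+0.3550) + (1/5)(1.0000+0.6280)
  = 0.0082 + 0.0332 + 0.0960 + 0.1966 + 0.3256 = 0.6596
G = 1 − 0.6596 = 0.3404

0.340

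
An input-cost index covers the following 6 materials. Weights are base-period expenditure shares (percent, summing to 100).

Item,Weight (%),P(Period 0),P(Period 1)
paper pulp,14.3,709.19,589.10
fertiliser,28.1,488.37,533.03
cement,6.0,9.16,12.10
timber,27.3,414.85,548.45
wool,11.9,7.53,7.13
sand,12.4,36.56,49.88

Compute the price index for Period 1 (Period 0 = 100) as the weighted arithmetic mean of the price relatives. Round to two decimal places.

114.75

paper pulp: 14.3 × (589.10/709.19) = 14.3 × 0.830666 = 11.8785
fertiliser: 28.1 × (533.03/488.37) = 28.1 × 1.091447 = 30.6697
cement: 6.0 × (12.10/9.16) = 6.0 × 1.320961 = 7.9258
timber: 27.3 × (548.45/414.85) = 27.3 × 1.322044 = 36.0918
wool: 11.9 × (7.13/7.53) = 11.9 × 0.946879 = 11.2679
sand: 12.4 × (49.88/36.56) = 12.4 × 1.364333 = 16.9177
Index = Σ wᵢ·(p₁ᵢ/p₀ᵢ) = 11.8785 + 30.6697 + 7.9258 + 36.0918 + 11.2679 + 16.9177 = 114.7513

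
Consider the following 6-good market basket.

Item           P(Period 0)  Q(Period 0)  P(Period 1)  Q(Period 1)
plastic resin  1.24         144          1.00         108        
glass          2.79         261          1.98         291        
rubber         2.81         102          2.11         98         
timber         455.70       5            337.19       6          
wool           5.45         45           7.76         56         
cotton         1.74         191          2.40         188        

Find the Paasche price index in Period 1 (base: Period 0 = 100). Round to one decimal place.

Paasche price index uses current-period quantities as weights.
ΣP(Period 1)·Q(Period 1) = 1.00×108 + 1.98×291 + 2.11×98 + 337.19×6 + 7.76×56 + 2.40×188 = 108 + 576.18 + 206.78 + 2023.14 + 434.56 + 451.2 = 3799.86
ΣP(Period 0)·Q(Period 1) = 1.24×108 + 2.79×291 + 2.81×98 + 455.70×6 + 5.45×56 + 1.74×188 = 133.92 + 811.89 + 275.38 + 2734.2 + 305.2 + 327.12 = 4587.71
Index = 3799.86 / 4587.71 × 100 = 82.8269

82.8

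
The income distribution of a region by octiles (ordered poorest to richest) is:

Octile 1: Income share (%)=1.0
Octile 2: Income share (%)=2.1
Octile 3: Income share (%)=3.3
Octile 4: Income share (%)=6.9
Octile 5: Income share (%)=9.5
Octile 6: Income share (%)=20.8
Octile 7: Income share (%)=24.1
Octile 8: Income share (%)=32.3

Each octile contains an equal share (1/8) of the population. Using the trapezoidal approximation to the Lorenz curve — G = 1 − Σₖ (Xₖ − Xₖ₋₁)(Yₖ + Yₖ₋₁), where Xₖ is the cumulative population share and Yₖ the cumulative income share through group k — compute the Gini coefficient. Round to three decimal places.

Cumulative income shares Yₖ: 0.0100, 0.0310, 0.0640, 0.1330, 0.2280, 0.4360, 0.6770, 1.0000
Σ (Xₖ−Xₖ₋₁)(Yₖ+Yₖ₋₁) = (1/8)(0.0100+0.0000) + (1/8)(0.0310+0.0100) + (1/8)(0.0640+0.0310) + (1/8)(0.1330+0.0640) + (1/8)(0.2280+0.1330) + (1/8)(0.4360+0.2280) + (1/8)(0.6770+0.4360) + (1/8)(1.0000+0.6770)
  = 0.0013 + 0.0051 + 0.0119 + 0.0246 + 0.0451 + 0.0830 + 0.1391 + 0.2096 = 0.5198
G = 1 − 0.5198 = 0.4802

0.480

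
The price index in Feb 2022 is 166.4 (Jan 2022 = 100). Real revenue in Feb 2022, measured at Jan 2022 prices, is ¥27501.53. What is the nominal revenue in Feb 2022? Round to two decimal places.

Nominal = Real × (Index/100) = 27501.53 × (166.4/100)
        = 27501.53 × 1.664 = 45762.5459

45762.55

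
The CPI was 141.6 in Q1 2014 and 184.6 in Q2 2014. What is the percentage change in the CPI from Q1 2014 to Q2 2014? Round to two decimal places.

30.37%

Change = (184.6 − 141.6) / 141.6 × 100
       = 43.0 / 141.6 × 100 = 30.3672%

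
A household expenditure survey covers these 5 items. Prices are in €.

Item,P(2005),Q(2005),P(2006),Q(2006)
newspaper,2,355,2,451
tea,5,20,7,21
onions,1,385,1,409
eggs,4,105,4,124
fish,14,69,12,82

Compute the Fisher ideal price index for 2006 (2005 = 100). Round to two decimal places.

Laspeyres component (base-period weights):
ΣP(2006)Q(2005) = 2×355 + 7×20 + 1×385 + 4×105 + 12×69 = 710 + 140 + 385 + 420 + 828 = 2483
ΣP(2005)Q(2005) = 2×355 + 5×20 + 1×385 + 4×105 + 14×69 = 710 + 100 + 385 + 420 + 966 = 2581
L = 2483 / 2581 × 100 = 96.2030
Paasche component (current-period weights):
ΣP(2006)Q(2006) = 2×451 + 7×21 + 1×409 + 4×124 + 12×82 = 902 + 147 + 409 + 496 + 984 = 2938
ΣP(2005)Q(2006) = 2×451 + 5×21 + 1×409 + 4×124 + 14×82 = 902 + 105 + 409 + 496 + 1148 = 3060
P = 2938 / 3060 × 100 = 96.0131
Fisher = √(L × P) = √(96.2030 × 96.0131) = 96.1080

96.11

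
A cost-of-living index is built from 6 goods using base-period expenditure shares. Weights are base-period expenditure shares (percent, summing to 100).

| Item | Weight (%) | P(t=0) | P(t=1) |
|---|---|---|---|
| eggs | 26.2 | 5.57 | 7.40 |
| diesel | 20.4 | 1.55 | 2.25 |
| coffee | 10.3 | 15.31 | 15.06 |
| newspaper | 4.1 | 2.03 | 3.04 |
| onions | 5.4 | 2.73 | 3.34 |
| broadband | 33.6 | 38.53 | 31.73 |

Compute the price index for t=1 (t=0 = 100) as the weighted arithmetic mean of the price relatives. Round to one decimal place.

115.0

eggs: 26.2 × (7.40/5.57) = 26.2 × 1.328546 = 34.8079
diesel: 20.4 × (2.25/1.55) = 20.4 × 1.451613 = 29.6129
coffee: 10.3 × (15.06/15.31) = 10.3 × 0.983671 = 10.1318
newspaper: 4.1 × (3.04/2.03) = 4.1 × 1.497537 = 6.1399
onions: 5.4 × (3.34/2.73) = 5.4 × 1.223443 = 6.6066
broadband: 33.6 × (31.73/38.53) = 33.6 × 0.823514 = 27.6701
Index = Σ wᵢ·(p₁ᵢ/p₀ᵢ) = 34.8079 + 29.6129 + 10.1318 + 6.1399 + 6.6066 + 27.6701 = 114.9692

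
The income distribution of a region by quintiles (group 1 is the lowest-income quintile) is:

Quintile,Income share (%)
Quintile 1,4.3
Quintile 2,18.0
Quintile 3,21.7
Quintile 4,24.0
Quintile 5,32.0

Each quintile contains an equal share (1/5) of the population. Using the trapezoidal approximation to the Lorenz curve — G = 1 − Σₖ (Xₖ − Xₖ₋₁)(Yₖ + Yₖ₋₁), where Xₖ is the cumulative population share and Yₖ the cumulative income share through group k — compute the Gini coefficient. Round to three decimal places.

Cumulative income shares Yₖ: 0.0430, 0.2230, 0.4400, 0.6800, 1.0000
Σ (Xₖ−Xₖ₋₁)(Yₖ+Yₖ₋₁) = (1/5)(0.0430+0.0000) + (1/5)(0.2230+0.0430) + (1/5)(0.4400+0.2230) + (1/5)(0.6800+0.4400) + (1/5)(1.0000+0.6800)
  = 0.0086 + 0.0532 + 0.1326 + 0.2240 + 0.3360 = 0.7544
G = 1 − 0.7544 = 0.2456

0.246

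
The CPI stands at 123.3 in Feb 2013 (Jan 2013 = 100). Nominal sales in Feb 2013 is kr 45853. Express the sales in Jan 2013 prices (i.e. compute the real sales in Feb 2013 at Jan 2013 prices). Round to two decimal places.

37188.16

Real = Nominal ÷ (Index/100) = 45853 ÷ (123.3/100)
     = 45853 ÷ 1.233 = 37188.1590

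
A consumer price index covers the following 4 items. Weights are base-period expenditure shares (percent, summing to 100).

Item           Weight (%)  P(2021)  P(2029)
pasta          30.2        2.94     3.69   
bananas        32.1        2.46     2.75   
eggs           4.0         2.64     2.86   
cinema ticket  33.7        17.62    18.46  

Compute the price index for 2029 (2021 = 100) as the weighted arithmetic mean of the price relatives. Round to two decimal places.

113.43

pasta: 30.2 × (3.69/2.94) = 30.2 × 1.255102 = 37.9041
bananas: 32.1 × (2.75/2.46) = 32.1 × 1.117886 = 35.8841
eggs: 4.0 × (2.86/2.64) = 4.0 × 1.083333 = 4.3333
cinema ticket: 33.7 × (18.46/17.62) = 33.7 × 1.047673 = 35.3066
Index = Σ wᵢ·(p₁ᵢ/p₀ᵢ) = 37.9041 + 35.8841 + 4.3333 + 35.3066 = 113.4281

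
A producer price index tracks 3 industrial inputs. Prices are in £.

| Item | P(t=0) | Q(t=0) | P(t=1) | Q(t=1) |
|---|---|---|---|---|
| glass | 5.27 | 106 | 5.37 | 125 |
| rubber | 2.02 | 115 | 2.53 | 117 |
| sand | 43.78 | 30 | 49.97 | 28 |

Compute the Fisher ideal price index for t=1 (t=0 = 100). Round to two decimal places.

Laspeyres component (base-period weights):
ΣP(t=1)Q(t=0) = 5.37×106 + 2.53×115 + 49.97×30 = 569.22 + 290.95 + 1499.1 = 2359.27
ΣP(t=0)Q(t=0) = 5.27×106 + 2.02×115 + 43.78×30 = 558.62 + 232.3 + 1313.4 = 2104.32
L = 2359.27 / 2104.32 × 100 = 112.1156
Paasche component (current-period weights):
ΣP(t=1)Q(t=1) = 5.37×125 + 2.53×117 + 49.97×28 = 671.25 + 296.01 + 1399.16 = 2366.42
ΣP(t=0)Q(t=1) = 5.27×125 + 2.02×117 + 43.78×28 = 658.75 + 236.34 + 1225.84 = 2120.93
P = 2366.42 / 2120.93 × 100 = 111.5746
Fisher = √(L × P) = √(112.1156 × 111.5746) = 111.8448

111.84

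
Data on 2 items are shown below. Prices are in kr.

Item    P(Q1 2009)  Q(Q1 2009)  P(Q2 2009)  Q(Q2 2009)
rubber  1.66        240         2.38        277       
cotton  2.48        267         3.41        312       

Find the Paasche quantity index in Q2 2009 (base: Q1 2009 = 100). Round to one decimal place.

116.3

Paasche quantity index uses current-period prices as weights.
ΣP(Q2 2009)·Q(Q2 2009) = 2.38×277 + 3.41×312 = 659.26 + 1063.92 = 1723.18
ΣP(Q2 2009)·Q(Q1 2009) = 2.38×240 + 3.41×267 = 571.2 + 910.47 = 1481.67
Index = 1723.18 / 1481.67 × 100 = 116.2999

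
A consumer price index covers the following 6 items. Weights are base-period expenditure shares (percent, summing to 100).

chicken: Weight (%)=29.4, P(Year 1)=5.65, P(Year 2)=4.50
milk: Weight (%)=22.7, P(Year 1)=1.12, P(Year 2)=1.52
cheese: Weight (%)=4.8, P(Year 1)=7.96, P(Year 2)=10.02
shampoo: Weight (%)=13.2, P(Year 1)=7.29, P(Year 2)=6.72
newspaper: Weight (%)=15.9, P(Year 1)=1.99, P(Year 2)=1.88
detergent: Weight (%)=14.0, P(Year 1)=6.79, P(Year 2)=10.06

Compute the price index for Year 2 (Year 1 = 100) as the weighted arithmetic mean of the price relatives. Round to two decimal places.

108.20

chicken: 29.4 × (4.50/5.65) = 29.4 × 0.796460 = 23.4159
milk: 22.7 × (1.52/1.12) = 22.7 × 1.357143 = 30.8071
cheese: 4.8 × (10.02/7.96) = 4.8 × 1.258794 = 6.0422
shampoo: 13.2 × (6.72/7.29) = 13.2 × 0.921811 = 12.1679
newspaper: 15.9 × (1.88/1.99) = 15.9 × 0.944724 = 15.0211
detergent: 14.0 × (10.06/6.79) = 14.0 × 1.481591 = 20.7423
Index = Σ wᵢ·(p₁ᵢ/p₀ᵢ) = 23.4159 + 30.8071 + 6.0422 + 12.1679 + 15.0211 + 20.7423 = 108.1966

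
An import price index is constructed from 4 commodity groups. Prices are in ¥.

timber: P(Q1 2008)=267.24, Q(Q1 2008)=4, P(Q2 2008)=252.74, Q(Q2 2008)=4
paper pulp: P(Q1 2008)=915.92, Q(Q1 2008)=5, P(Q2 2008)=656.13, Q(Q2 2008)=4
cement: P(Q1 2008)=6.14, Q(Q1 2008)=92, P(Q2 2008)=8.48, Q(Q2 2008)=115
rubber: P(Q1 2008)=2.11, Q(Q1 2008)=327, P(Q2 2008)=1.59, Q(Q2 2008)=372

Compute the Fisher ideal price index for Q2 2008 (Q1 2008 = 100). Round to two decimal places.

82.28

Laspeyres component (base-period weights):
ΣP(Q2 2008)Q(Q1 2008) = 252.74×4 + 656.13×5 + 8.48×92 + 1.59×327 = 1010.96 + 3280.65 + 780.16 + 519.93 = 5591.7
ΣP(Q1 2008)Q(Q1 2008) = 267.24×4 + 915.92×5 + 6.14×92 + 2.11×327 = 1068.96 + 4579.6 + 564.88 + 689.97 = 6903.41
L = 5591.7 / 6903.41 × 100 = 80.9991
Paasche component (current-period weights):
ΣP(Q2 2008)Q(Q2 2008) = 252.74×4 + 656.13×4 + 8.48×115 + 1.59×372 = 1010.96 + 2624.52 + 975.2 + 591.48 = 5202.16
ΣP(Q1 2008)Q(Q2 2008) = 267.24×4 + 915.92×4 + 6.14×115 + 2.11×372 = 1068.96 + 3663.68 + 706.1 + 784.92 = 6223.66
P = 5202.16 / 6223.66 × 100 = 83.5868
Fisher = √(L × P) = √(80.9991 × 83.5868) = 82.2828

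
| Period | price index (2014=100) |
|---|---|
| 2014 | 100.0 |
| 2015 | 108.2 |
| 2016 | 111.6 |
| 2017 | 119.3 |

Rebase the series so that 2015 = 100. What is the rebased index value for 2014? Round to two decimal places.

92.42

Rebased(2014) = 100.0 / 108.2 × 100 = 92.4214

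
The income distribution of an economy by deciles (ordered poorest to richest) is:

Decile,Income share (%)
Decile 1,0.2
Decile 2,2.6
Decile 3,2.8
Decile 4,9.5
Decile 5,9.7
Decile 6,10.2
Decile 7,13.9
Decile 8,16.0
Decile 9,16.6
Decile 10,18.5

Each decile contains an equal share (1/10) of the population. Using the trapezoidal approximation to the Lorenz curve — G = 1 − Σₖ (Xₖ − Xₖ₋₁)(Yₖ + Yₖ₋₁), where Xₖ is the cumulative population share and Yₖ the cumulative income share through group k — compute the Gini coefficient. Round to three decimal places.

0.342

Cumulative income shares Yₖ: 0.0020, 0.0280, 0.0560, 0.1510, 0.2480, 0.3500, 0.4890, 0.6490, 0.8150, 1.0000
Σ (Xₖ−Xₖ₋₁)(Yₖ+Yₖ₋₁) = (1/10)(0.0020+0.0000) + (1/10)(0.0280+0.0020) + (1/10)(0.0560+0.0280) + (1/10)(0.1510+0.0560) + (1/10)(0.2480+0.1510) + (1/10)(0.3500+0.2480) + (1/10)(0.4890+0.3500) + (1/10)(0.6490+0.4890) + (1/10)(0.8150+0.6490) + (1/10)(1.0000+0.8150)
  = 0.0002 + 0.0030 + 0.0084 + 0.0207 + 0.0399 + 0.0598 + 0.0839 + 0.1138 + 0.1464 + 0.1815 = 0.6576
G = 1 − 0.6576 = 0.3424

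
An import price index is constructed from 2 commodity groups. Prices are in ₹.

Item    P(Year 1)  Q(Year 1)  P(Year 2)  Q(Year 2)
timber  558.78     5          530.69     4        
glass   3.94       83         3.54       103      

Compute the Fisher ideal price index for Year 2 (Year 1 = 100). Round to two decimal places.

94.31

Laspeyres component (base-period weights):
ΣP(Year 2)Q(Year 1) = 530.69×5 + 3.54×83 = 2653.45 + 293.82 = 2947.27
ΣP(Year 1)Q(Year 1) = 558.78×5 + 3.94×83 = 2793.9 + 327.02 = 3120.92
L = 2947.27 / 3120.92 × 100 = 94.4359
Paasche component (current-period weights):
ΣP(Year 2)Q(Year 2) = 530.69×4 + 3.54×103 = 2122.76 + 364.62 = 2487.38
ΣP(Year 1)Q(Year 2) = 558.78×4 + 3.94×103 = 2235.12 + 405.82 = 2640.94
P = 2487.38 / 2640.94 × 100 = 94.1854
Fisher = √(L × P) = √(94.4359 × 94.1854) = 94.3106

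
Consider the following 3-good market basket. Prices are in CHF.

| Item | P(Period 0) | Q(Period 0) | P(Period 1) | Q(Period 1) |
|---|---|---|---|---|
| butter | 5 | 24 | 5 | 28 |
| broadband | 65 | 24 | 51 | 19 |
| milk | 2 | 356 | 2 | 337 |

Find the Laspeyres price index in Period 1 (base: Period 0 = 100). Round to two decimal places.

Laspeyres price index uses base-period quantities as weights.
ΣP(Period 1)·Q(Period 0) = 5×24 + 51×24 + 2×356 = 120 + 1224 + 712 = 2056
ΣP(Period 0)·Q(Period 0) = 5×24 + 65×24 + 2×356 = 120 + 1560 + 712 = 2392
Index = 2056 / 2392 × 100 = 85.9532

85.95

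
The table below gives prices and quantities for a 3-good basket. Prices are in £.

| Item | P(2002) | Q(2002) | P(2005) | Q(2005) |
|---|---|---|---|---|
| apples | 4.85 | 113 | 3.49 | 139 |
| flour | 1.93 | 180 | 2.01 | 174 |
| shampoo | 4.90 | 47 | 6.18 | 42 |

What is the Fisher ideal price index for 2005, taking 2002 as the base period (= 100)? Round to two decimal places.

91.48

Laspeyres component (base-period weights):
ΣP(2005)Q(2002) = 3.49×113 + 2.01×180 + 6.18×47 = 394.37 + 361.8 + 290.46 = 1046.63
ΣP(2002)Q(2002) = 4.85×113 + 1.93×180 + 4.90×47 = 548.05 + 347.4 + 230.3 = 1125.75
L = 1046.63 / 1125.75 × 100 = 92.9718
Paasche component (current-period weights):
ΣP(2005)Q(2005) = 3.49×139 + 2.01×174 + 6.18×42 = 485.11 + 349.74 + 259.56 = 1094.41
ΣP(2002)Q(2005) = 4.85×139 + 1.93×174 + 4.90×42 = 674.15 + 335.82 + 205.8 = 1215.77
P = 1094.41 / 1215.77 × 100 = 90.0178
Fisher = √(L × P) = √(92.9718 × 90.0178) = 91.4829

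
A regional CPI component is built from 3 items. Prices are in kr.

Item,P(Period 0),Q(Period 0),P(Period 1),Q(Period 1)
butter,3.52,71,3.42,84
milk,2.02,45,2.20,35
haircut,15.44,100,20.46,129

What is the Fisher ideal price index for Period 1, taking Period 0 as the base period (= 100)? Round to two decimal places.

Laspeyres component (base-period weights):
ΣP(Period 1)Q(Period 0) = 3.42×71 + 2.20×45 + 20.46×100 = 242.82 + 99 + 2046 = 2387.82
ΣP(Period 0)Q(Period 0) = 3.52×71 + 2.02×45 + 15.44×100 = 249.92 + 90.9 + 1544 = 1884.82
L = 2387.82 / 1884.82 × 100 = 126.6869
Paasche component (current-period weights):
ΣP(Period 1)Q(Period 1) = 3.42×84 + 2.20×35 + 20.46×129 = 287.28 + 77 + 2639.34 = 3003.62
ΣP(Period 0)Q(Period 1) = 3.52×84 + 2.02×35 + 15.44×129 = 295.68 + 70.7 + 1991.76 = 2358.14
P = 3003.62 / 2358.14 × 100 = 127.3724
Fisher = √(L × P) = √(126.6869 × 127.3724) = 127.0292

127.03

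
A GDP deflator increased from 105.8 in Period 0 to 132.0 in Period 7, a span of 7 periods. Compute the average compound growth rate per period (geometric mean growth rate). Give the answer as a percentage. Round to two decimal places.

Growth factor = (132.0/105.8)^(1/7) = (1.247637)^(1/7) = 1.032112
Growth rate = 1.032112 − 1 = 0.032112 = 3.2112%

3.21%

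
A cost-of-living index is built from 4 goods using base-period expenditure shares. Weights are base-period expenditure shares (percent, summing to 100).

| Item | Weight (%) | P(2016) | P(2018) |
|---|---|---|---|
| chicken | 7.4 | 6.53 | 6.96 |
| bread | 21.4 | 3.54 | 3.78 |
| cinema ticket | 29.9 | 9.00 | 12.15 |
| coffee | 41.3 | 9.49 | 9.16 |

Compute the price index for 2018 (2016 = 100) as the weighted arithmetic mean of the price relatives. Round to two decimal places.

110.97

chicken: 7.4 × (6.96/6.53) = 7.4 × 1.065850 = 7.8873
bread: 21.4 × (3.78/3.54) = 21.4 × 1.067797 = 22.8508
cinema ticket: 29.9 × (12.15/9.00) = 29.9 × 1.350000 = 40.3650
coffee: 41.3 × (9.16/9.49) = 41.3 × 0.965227 = 39.8639
Index = Σ wᵢ·(p₁ᵢ/p₀ᵢ) = 7.8873 + 22.8508 + 40.3650 + 39.8639 = 110.9670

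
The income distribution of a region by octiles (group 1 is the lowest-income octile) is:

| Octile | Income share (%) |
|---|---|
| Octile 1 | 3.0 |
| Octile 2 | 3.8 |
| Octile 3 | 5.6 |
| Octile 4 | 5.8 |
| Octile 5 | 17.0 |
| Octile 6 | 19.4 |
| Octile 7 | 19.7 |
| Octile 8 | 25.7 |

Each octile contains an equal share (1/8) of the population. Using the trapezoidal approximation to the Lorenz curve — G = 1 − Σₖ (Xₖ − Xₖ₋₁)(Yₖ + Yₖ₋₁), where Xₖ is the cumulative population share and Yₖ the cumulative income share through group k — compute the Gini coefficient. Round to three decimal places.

Cumulative income shares Yₖ: 0.0300, 0.0680, 0.1240, 0.1820, 0.3520, 0.5460, 0.7430, 1.0000
Σ (Xₖ−Xₖ₋₁)(Yₖ+Yₖ₋₁) = (1/8)(0.0300+0.0000) + (1/8)(0.0680+0.0300) + (1/8)(0.1240+0.0680) + (1/8)(0.1820+0.1240) + (1/8)(0.3520+0.1820) + (1/8)(0.5460+0.3520) + (1/8)(0.7430+0.5460) + (1/8)(1.0000+0.7430)
  = 0.0037 + 0.0123 + 0.0240 + 0.0382 + 0.0668 + 0.1122 + 0.1611 + 0.2179 = 0.6362
G = 1 − 0.6362 = 0.3638

0.364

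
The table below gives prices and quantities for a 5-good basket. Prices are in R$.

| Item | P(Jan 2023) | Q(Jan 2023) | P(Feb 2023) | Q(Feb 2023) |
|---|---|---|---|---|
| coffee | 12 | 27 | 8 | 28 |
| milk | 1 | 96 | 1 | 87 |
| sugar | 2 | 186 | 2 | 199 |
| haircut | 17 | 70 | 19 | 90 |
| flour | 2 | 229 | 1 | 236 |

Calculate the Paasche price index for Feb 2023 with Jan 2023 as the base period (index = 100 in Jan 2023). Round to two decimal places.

Paasche price index uses current-period quantities as weights.
ΣP(Feb 2023)·Q(Feb 2023) = 8×28 + 1×87 + 2×199 + 19×90 + 1×236 = 224 + 87 + 398 + 1710 + 236 = 2655
ΣP(Jan 2023)·Q(Feb 2023) = 12×28 + 1×87 + 2×199 + 17×90 + 2×236 = 336 + 87 + 398 + 1530 + 472 = 2823
Index = 2655 / 2823 × 100 = 94.0489

94.05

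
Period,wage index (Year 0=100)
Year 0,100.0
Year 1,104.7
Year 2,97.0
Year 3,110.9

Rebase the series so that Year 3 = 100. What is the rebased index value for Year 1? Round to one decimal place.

94.4

Rebased(Year 1) = 104.7 / 110.9 × 100 = 94.4094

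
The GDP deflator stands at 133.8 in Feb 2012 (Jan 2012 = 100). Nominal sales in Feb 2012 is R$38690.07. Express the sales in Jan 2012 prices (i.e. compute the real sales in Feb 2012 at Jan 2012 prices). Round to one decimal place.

28916.3

Real = Nominal ÷ (Index/100) = 38690.07 ÷ (133.8/100)
     = 38690.07 ÷ 1.338 = 28916.3453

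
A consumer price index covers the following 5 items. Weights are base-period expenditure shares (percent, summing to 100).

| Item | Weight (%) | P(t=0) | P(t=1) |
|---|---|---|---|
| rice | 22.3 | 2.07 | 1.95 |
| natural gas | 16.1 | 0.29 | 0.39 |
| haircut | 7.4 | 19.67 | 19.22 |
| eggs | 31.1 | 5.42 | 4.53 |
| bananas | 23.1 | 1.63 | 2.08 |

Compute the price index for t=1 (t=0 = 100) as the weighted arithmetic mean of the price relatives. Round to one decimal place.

105.4

rice: 22.3 × (1.95/2.07) = 22.3 × 0.942029 = 21.0072
natural gas: 16.1 × (0.39/0.29) = 16.1 × 1.344828 = 21.6517
haircut: 7.4 × (19.22/19.67) = 7.4 × 0.977123 = 7.2307
eggs: 31.1 × (4.53/5.42) = 31.1 × 0.835793 = 25.9932
bananas: 23.1 × (2.08/1.63) = 23.1 × 1.276074 = 29.4773
Index = Σ wᵢ·(p₁ᵢ/p₀ᵢ) = 21.0072 + 21.6517 + 7.2307 + 25.9932 + 29.4773 = 105.3602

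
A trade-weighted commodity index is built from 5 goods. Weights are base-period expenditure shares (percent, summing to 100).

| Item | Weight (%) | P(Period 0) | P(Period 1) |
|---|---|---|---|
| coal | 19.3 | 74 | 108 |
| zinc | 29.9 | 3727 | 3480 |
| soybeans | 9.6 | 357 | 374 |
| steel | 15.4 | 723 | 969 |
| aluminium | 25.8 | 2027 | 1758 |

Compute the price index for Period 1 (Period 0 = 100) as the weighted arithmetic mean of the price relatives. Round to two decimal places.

109.16

coal: 19.3 × (108/74) = 19.3 × 1.459459 = 28.1676
zinc: 29.9 × (3480/3727) = 29.9 × 0.933727 = 27.9184
soybeans: 9.6 × (374/357) = 9.6 × 1.047619 = 10.0571
steel: 15.4 × (969/723) = 15.4 × 1.340249 = 20.6398
aluminium: 25.8 × (1758/2027) = 25.8 × 0.867292 = 22.3761
Index = Σ wᵢ·(p₁ᵢ/p₀ᵢ) = 28.1676 + 27.9184 + 10.0571 + 20.6398 + 22.3761 = 109.1591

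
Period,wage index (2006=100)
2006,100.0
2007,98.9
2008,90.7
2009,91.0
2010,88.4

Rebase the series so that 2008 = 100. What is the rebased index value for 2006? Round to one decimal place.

Rebased(2006) = 100.0 / 90.7 × 100 = 110.2536

110.3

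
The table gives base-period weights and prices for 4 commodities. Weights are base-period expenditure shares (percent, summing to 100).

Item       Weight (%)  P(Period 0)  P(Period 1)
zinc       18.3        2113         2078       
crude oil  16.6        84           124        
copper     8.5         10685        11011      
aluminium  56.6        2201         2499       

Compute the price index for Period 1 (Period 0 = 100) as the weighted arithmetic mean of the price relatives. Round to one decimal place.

zinc: 18.3 × (2078/2113) = 18.3 × 0.983436 = 17.9969
crude oil: 16.6 × (124/84) = 16.6 × 1.476190 = 24.5048
copper: 8.5 × (11011/10685) = 8.5 × 1.030510 = 8.7593
aluminium: 56.6 × (2499/2201) = 56.6 × 1.135393 = 64.2632
Index = Σ wᵢ·(p₁ᵢ/p₀ᵢ) = 17.9969 + 24.5048 + 8.7593 + 64.2632 = 115.5242

115.5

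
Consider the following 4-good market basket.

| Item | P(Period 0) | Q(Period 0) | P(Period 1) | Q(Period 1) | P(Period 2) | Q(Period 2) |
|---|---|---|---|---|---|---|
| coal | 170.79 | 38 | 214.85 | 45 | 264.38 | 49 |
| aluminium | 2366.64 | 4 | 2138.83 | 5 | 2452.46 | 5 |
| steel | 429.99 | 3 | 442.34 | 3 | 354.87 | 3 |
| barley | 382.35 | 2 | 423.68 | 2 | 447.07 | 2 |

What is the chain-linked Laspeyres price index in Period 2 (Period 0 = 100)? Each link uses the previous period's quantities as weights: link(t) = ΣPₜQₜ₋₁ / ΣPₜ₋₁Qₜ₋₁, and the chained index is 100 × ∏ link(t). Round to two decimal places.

121.57

Link Period 0→Period 1:
ΣP(Period 1)Q(Period 0) = 214.85×38 + 2138.83×4 + 442.34×3 + 423.68×2 = 8164.3 + 8555.32 + 1327.02 + 847.36 = 18894
ΣP(Period 0)Q(Period 0) = 170.79×38 + 2366.64×4 + 429.99×3 + 382.35×2 = 6490.02 + 9466.56 + 1289.97 + 764.7 = 18011.25
link = 18894/18011.25 = 1.049011
Link Period 1→Period 2:
ΣP(Period 2)Q(Period 1) = 264.38×45 + 2452.46×5 + 354.87×3 + 447.07×2 = 11897.1 + 12262.3 + 1064.61 + 894.14 = 26118.15
ΣP(Period 1)Q(Period 1) = 214.85×45 + 2138.83×5 + 442.34×3 + 423.68×2 = 9668.25 + 10694.15 + 1327.02 + 847.36 = 22536.78
link = 26118.15/22536.78 = 1.158912
Chained index = 100 × 1.049011 × 1.158912 = 121.5712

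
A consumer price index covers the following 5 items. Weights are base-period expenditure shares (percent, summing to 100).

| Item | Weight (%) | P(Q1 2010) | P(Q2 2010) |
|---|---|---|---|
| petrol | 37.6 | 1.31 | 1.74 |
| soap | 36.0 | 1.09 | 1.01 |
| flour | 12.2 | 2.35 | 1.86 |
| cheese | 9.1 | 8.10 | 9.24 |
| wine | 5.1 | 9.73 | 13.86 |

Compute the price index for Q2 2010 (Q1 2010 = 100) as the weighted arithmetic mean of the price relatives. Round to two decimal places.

petrol: 37.6 × (1.74/1.31) = 37.6 × 1.328244 = 49.9420
soap: 36.0 × (1.01/1.09) = 36.0 × 0.926606 = 33.3578
flour: 12.2 × (1.86/2.35) = 12.2 × 0.791489 = 9.6562
cheese: 9.1 × (9.24/8.10) = 9.1 × 1.140741 = 10.3807
wine: 5.1 × (13.86/9.73) = 5.1 × 1.424460 = 7.2647
Index = Σ wᵢ·(p₁ᵢ/p₀ᵢ) = 49.9420 + 33.3578 + 9.6562 + 10.3807 + 7.2647 = 110.6014

110.60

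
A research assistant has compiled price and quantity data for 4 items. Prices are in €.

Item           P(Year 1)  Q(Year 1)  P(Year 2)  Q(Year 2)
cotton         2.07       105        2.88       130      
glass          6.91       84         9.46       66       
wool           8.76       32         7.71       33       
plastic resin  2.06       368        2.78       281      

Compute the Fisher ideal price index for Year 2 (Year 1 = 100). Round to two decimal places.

Laspeyres component (base-period weights):
ΣP(Year 2)Q(Year 1) = 2.88×105 + 9.46×84 + 7.71×32 + 2.78×368 = 302.4 + 794.64 + 246.72 + 1023.04 = 2366.8
ΣP(Year 1)Q(Year 1) = 2.07×105 + 6.91×84 + 8.76×32 + 2.06×368 = 217.35 + 580.44 + 280.32 + 758.08 = 1836.19
L = 2366.8 / 1836.19 × 100 = 128.8973
Paasche component (current-period weights):
ΣP(Year 2)Q(Year 2) = 2.88×130 + 9.46×66 + 7.71×33 + 2.78×281 = 374.4 + 624.36 + 254.43 + 781.18 = 2034.37
ΣP(Year 1)Q(Year 2) = 2.07×130 + 6.91×66 + 8.76×33 + 2.06×281 = 269.1 + 456.06 + 289.08 + 578.86 = 1593.1
P = 2034.37 / 1593.1 × 100 = 127.6988
Fisher = √(L × P) = √(128.8973 × 127.6988) = 128.2967

128.30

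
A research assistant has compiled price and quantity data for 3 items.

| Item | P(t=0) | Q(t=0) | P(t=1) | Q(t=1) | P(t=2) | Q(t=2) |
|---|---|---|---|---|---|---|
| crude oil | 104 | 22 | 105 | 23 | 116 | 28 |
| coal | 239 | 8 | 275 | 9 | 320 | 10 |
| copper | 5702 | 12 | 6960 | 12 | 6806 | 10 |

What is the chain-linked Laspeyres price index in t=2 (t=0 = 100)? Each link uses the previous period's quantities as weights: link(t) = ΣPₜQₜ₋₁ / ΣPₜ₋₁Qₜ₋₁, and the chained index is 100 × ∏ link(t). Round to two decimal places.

119.58

Link t=0→t=1:
ΣP(t=1)Q(t=0) = 105×22 + 275×8 + 6960×12 = 2310 + 2200 + 83520 = 88030
ΣP(t=0)Q(t=0) = 104×22 + 239×8 + 5702×12 = 2288 + 1912 + 68424 = 72624
link = 88030/72624 = 1.212134
Link t=1→t=2:
ΣP(t=2)Q(t=1) = 116×23 + 320×9 + 6806×12 = 2668 + 2880 + 81672 = 87220
ΣP(t=1)Q(t=1) = 105×23 + 275×9 + 6960×12 = 2415 + 2475 + 83520 = 88410
link = 87220/88410 = 0.986540
Chained index = 100 × 1.212134 × 0.986540 = 119.5818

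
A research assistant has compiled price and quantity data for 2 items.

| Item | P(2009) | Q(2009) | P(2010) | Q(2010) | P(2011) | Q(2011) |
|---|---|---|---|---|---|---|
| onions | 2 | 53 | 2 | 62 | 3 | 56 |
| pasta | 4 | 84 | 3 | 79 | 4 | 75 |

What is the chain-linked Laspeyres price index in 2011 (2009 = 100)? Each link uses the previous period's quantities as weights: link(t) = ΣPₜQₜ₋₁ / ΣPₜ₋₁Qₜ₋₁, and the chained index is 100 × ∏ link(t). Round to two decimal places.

Link 2009→2010:
ΣP(2010)Q(2009) = 2×53 + 3×84 = 106 + 252 = 358
ΣP(2009)Q(2009) = 2×53 + 4×84 = 106 + 336 = 442
link = 358/442 = 0.809955
Link 2010→2011:
ΣP(2011)Q(2010) = 3×62 + 4×79 = 186 + 316 = 502
ΣP(2010)Q(2010) = 2×62 + 3×79 = 124 + 237 = 361
link = 502/361 = 1.390582
Chained index = 100 × 0.809955 × 1.390582 = 112.6308

112.63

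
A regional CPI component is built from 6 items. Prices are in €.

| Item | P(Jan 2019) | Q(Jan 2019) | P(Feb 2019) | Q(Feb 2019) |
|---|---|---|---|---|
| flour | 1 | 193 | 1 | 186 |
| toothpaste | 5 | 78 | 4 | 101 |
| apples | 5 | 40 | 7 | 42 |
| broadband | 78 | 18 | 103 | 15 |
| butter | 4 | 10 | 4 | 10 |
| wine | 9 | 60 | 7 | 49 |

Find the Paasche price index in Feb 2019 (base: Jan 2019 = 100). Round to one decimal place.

110.2

Paasche price index uses current-period quantities as weights.
ΣP(Feb 2019)·Q(Feb 2019) = 1×186 + 4×101 + 7×42 + 103×15 + 4×10 + 7×49 = 186 + 404 + 294 + 1545 + 40 + 343 = 2812
ΣP(Jan 2019)·Q(Feb 2019) = 1×186 + 5×101 + 5×42 + 78×15 + 4×10 + 9×49 = 186 + 505 + 210 + 1170 + 40 + 441 = 2552
Index = 2812 / 2552 × 100 = 110.1881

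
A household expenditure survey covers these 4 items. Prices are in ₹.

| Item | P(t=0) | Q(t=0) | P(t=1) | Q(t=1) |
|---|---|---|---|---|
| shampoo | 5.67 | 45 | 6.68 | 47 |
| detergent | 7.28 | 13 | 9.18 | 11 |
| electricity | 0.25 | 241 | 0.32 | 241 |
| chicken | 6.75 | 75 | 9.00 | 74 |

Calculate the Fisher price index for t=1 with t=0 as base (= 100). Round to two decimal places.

Laspeyres component (base-period weights):
ΣP(t=1)Q(t=0) = 6.68×45 + 9.18×13 + 0.32×241 + 9.00×75 = 300.6 + 119.34 + 77.12 + 675 = 1172.06
ΣP(t=0)Q(t=0) = 5.67×45 + 7.28×13 + 0.25×241 + 6.75×75 = 255.15 + 94.64 + 60.25 + 506.25 = 916.29
L = 1172.06 / 916.29 × 100 = 127.9137
Paasche component (current-period weights):
ΣP(t=1)Q(t=1) = 6.68×47 + 9.18×11 + 0.32×241 + 9.00×74 = 313.96 + 100.98 + 77.12 + 666 = 1158.06
ΣP(t=0)Q(t=1) = 5.67×47 + 7.28×11 + 0.25×241 + 6.75×74 = 266.49 + 80.08 + 60.25 + 499.5 = 906.32
P = 1158.06 / 906.32 × 100 = 127.7761
Fisher = √(L × P) = √(127.9137 × 127.7761) = 127.8448

127.84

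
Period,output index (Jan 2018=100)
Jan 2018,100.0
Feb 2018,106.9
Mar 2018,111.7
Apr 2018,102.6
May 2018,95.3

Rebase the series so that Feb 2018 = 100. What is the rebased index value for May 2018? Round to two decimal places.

Rebased(May 2018) = 95.3 / 106.9 × 100 = 89.1487

89.15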